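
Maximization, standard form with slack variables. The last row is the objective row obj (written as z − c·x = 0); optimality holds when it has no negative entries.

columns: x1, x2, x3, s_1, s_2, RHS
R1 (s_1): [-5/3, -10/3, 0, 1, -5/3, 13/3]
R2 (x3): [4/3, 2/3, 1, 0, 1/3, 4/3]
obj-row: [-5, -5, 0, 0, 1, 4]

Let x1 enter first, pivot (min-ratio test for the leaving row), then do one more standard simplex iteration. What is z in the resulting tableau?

Ratio test on column x1 — row 1: entry -5/3 ≤ 0; row 2: (4/3)/(4/3) = 1. Minimum is 1 at row 2 (x3 leaves); pivot element 4/3.
Pivot on row 2; the obj-row RHS becomes 4 − (-5)·1 = 9.
Next entering variable (most negative obj-row entry -5/2): x2.
Ratio test on column x2 — row 1: entry -5/2 ≤ 0; row 2: 1/(1/2) = 2. Minimum is 2 at row 2 (x1 leaves); pivot element 1/2.
After the second pivot the obj-row RHS is 9 − (-5/2)·2 = 14.

14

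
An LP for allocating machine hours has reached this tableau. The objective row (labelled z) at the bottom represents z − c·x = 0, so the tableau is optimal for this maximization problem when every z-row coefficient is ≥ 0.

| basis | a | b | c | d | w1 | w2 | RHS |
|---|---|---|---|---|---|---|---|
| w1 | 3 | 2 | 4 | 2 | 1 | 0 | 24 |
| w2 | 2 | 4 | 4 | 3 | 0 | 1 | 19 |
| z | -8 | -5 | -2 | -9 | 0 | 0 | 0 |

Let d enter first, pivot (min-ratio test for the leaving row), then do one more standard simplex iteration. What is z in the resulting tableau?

Ratio test on column d — row 1: 24/2 = 12; row 2: 19/3 = 19/3. Minimum is 19/3 at row 2 (w2 leaves); pivot element 3.
Pivot on row 2; the z-row RHS becomes 0 − (-9)·(19/3) = 57.
Next entering variable (most negative z-row entry -2): a.
Ratio test on column a — row 1: (34/3)/(5/3) = 34/5; row 2: (19/3)/(2/3) = 19/2. Minimum is 34/5 at row 1 (w1 leaves); pivot element 5/3.
After the second pivot the z-row RHS is 57 − (-2)·(34/5) = 353/5.

353/5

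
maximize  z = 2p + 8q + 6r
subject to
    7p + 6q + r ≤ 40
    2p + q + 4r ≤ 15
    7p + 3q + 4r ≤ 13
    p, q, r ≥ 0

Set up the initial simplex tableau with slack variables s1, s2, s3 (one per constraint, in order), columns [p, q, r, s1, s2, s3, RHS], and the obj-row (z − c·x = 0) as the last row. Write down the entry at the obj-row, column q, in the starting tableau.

-8

The obj-row carries the negated objective coefficients: the q entry is -8.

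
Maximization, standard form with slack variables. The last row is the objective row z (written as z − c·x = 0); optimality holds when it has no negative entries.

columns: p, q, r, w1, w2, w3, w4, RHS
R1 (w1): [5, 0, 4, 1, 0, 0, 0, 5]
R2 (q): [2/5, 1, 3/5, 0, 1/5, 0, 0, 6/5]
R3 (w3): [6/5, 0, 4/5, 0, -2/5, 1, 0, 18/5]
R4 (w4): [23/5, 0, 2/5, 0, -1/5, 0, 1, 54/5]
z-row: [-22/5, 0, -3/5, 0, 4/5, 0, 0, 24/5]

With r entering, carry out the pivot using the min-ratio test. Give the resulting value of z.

Ratio test on column r — row 1: 5/4 = 5/4; row 2: (6/5)/(3/5) = 2; row 3: (18/5)/(4/5) = 9/2; row 4: (54/5)/(2/5) = 27. Minimum is 5/4 at row 1 (w1 leaves); pivot element 4.
Pivot on row 1; the z-row RHS becomes 24/5 − (-3/5)·(5/4) = 111/20.

111/20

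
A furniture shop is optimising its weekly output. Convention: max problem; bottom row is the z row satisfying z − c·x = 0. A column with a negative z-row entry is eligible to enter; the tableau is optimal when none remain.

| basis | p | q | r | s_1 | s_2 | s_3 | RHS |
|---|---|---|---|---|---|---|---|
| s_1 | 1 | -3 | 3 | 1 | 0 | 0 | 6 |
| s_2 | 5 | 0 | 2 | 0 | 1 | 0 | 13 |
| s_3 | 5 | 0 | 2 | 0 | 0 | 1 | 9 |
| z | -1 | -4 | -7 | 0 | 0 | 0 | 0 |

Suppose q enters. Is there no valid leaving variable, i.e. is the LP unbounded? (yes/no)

Every constraint-row entry in column q is ≤ 0, so increasing q is unbounded.

yes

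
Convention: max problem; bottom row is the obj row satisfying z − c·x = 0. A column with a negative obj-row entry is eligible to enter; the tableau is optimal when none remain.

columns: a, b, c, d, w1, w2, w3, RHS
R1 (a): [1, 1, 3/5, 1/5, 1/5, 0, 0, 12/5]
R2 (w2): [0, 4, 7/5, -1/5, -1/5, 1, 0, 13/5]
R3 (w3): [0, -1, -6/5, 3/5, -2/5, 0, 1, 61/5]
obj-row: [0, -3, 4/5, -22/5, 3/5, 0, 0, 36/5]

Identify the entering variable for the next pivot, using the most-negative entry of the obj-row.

Negative obj-row entries: b: -3, d: -22/5.
The most negative is -22/5 in column d, so d enters.

d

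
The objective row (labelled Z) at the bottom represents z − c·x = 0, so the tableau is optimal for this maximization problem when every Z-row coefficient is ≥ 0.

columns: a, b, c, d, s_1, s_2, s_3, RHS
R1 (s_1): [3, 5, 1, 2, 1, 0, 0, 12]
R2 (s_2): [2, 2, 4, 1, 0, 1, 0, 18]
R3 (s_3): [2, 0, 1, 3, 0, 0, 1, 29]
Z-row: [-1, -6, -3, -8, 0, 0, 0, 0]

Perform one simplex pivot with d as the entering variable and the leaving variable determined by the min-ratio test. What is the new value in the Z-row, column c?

Ratio test on column d — row 1: 12/2 = 6; row 2: 18/1 = 18; row 3: 29/3 = 29/3. Minimum is 6 at row 1 (s_1 leaves); pivot element 2.
Divide row 1 by 2; eliminate column d from the other rows.
Z-row update in column c: -3 − (-8)·(1/2) = 1.

1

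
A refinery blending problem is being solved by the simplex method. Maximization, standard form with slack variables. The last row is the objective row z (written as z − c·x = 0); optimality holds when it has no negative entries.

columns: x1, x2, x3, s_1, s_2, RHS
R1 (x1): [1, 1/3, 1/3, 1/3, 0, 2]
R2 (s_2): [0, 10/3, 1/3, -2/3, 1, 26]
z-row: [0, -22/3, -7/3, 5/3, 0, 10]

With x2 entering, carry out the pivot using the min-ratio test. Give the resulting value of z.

54

Ratio test on column x2 — row 1: 2/(1/3) = 6; row 2: 26/(10/3) = 39/5. Minimum is 6 at row 1 (x1 leaves); pivot element 1/3.
Pivot on row 1; the z-row RHS becomes 10 − (-22/3)·6 = 54.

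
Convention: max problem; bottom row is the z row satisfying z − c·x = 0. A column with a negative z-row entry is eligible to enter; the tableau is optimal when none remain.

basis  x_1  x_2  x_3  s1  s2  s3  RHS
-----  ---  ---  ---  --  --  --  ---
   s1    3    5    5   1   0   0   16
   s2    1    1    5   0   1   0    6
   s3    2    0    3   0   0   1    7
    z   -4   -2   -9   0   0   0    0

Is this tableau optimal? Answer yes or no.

no

The z-row has a negative entry -9 in column x_3, so it is not optimal.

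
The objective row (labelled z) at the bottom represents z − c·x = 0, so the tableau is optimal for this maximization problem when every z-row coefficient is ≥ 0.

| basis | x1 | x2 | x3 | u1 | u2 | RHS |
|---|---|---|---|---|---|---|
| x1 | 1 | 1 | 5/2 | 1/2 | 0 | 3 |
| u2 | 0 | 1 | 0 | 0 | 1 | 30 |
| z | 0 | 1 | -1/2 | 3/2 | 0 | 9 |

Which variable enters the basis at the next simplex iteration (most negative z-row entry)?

Negative z-row entries: x3: -1/2.
The most negative is -1/2 in column x3, so x3 enters.

x3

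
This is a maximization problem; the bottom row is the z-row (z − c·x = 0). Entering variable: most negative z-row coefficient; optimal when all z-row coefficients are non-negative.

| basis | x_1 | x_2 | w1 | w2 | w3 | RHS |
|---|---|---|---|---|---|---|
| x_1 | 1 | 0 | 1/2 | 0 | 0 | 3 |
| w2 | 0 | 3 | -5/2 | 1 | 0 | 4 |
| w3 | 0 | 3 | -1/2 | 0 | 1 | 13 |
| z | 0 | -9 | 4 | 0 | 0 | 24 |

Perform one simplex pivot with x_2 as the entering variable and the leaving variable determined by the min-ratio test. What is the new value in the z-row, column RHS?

36

Ratio test on column x_2 — row 1: entry 0 ≤ 0; row 2: 4/3 = 4/3; row 3: 13/3 = 13/3. Minimum is 4/3 at row 2 (w2 leaves); pivot element 3.
Divide row 2 by 3; eliminate column x_2 from the other rows.
z-row update in column RHS: 24 − (-9)·(4/3) = 36.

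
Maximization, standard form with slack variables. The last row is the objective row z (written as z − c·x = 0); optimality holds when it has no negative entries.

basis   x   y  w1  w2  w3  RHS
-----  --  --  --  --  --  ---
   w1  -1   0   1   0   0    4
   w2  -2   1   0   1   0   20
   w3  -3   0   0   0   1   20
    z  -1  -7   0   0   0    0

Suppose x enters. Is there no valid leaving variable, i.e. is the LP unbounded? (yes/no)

yes

Every constraint-row entry in column x is ≤ 0, so increasing x is unbounded.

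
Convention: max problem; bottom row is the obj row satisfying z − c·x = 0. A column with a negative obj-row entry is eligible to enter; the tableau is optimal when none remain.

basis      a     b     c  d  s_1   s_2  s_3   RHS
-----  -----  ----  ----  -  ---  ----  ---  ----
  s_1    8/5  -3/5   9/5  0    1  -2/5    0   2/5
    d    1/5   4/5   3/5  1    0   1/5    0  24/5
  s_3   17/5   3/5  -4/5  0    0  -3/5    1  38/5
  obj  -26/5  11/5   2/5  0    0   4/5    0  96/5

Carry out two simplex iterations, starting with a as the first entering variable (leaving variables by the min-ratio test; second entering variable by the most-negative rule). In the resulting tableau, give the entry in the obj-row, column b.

Ratio test on column a — row 1: (2/5)/(8/5) = 1/4; row 2: (24/5)/(1/5) = 24; row 3: (38/5)/(17/5) = 38/17. Minimum is 1/4 at row 1 (s_1 leaves); pivot element 8/5.
Divide row 1 by 8/5; eliminate column a from the other rows.
Second iteration: most negative obj-row entry is -1/2 in column s_2, so s_2 enters.
Ratio test on column s_2 — row 1: entry -1/4 ≤ 0; row 2: (19/4)/(1/4) = 19; row 3: (27/4)/(1/4) = 27. Minimum is 19 at row 2 (d leaves); pivot element 1/4.
Divide row 2 by 1/4; eliminate column s_2 from the other rows.
After both pivots, the entry at the obj-row, column b is 2.

2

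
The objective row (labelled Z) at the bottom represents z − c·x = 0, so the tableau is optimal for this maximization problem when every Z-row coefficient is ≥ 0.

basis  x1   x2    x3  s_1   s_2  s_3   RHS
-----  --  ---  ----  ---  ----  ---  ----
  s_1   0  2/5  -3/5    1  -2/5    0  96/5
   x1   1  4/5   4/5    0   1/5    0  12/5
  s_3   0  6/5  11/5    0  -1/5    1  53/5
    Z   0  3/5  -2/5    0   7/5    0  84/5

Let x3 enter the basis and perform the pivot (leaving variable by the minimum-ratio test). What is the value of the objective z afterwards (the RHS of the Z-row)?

Ratio test on column x3 — row 1: entry -3/5 ≤ 0; row 2: (12/5)/(4/5) = 3; row 3: (53/5)/(11/5) = 53/11. Minimum is 3 at row 2 (x1 leaves); pivot element 4/5.
Pivot on row 2; the Z-row RHS becomes 84/5 − (-2/5)·3 = 18.

18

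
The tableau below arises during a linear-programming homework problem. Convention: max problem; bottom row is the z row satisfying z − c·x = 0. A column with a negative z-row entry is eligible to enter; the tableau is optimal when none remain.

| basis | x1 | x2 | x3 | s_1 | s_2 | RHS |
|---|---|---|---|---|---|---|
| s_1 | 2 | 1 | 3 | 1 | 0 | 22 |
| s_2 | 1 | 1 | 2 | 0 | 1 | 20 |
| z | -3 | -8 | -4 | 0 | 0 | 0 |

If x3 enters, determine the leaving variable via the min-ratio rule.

s_1

Column x3 entries and ratios — s_1: 22/3 = 22/3; s_2: 20/2 = 10.
Smallest ratio is 22/3 in the row of s_1, so s_1 leaves.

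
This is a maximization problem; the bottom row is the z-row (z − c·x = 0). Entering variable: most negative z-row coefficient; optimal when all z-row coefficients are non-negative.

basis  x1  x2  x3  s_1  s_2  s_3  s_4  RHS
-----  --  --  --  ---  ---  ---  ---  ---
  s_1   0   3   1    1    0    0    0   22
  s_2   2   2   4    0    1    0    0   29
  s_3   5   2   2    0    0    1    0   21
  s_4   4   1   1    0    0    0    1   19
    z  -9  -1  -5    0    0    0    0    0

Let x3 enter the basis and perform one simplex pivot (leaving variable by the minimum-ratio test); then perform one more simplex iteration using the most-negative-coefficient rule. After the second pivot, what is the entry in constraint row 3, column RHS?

13/8

Ratio test on column x3 — row 1: 22/1 = 22; row 2: 29/4 = 29/4; row 3: 21/2 = 21/2; row 4: 19/1 = 19. Minimum is 29/4 at row 2 (s_2 leaves); pivot element 4.
Divide row 2 by 4; eliminate column x3 from the other rows.
Second iteration: most negative z-row entry is -13/2 in column x1, so x1 enters.
Ratio test on column x1 — row 1: entry -1/2 ≤ 0; row 2: (29/4)/(1/2) = 29/2; row 3: (13/2)/4 = 13/8; row 4: (47/4)/(7/2) = 47/14. Minimum is 13/8 at row 3 (s_3 leaves); pivot element 4.
Divide row 3 by 4; eliminate column x1 from the other rows.
After both pivots, the entry at constraint row 3, column RHS is 13/8.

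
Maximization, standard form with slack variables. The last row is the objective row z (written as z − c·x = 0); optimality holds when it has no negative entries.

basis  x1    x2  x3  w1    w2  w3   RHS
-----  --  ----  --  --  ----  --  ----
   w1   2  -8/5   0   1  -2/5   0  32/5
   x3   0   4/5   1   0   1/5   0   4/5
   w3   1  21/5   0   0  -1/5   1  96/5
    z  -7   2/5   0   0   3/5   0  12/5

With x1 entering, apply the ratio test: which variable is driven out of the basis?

w1

Column x1 entries and ratios — w1: (32/5)/2 = 16/5; x3: 0 ≤ 0, skip; w3: (96/5)/1 = 96/5.
Smallest ratio is 16/5 in the row of w1, so w1 leaves.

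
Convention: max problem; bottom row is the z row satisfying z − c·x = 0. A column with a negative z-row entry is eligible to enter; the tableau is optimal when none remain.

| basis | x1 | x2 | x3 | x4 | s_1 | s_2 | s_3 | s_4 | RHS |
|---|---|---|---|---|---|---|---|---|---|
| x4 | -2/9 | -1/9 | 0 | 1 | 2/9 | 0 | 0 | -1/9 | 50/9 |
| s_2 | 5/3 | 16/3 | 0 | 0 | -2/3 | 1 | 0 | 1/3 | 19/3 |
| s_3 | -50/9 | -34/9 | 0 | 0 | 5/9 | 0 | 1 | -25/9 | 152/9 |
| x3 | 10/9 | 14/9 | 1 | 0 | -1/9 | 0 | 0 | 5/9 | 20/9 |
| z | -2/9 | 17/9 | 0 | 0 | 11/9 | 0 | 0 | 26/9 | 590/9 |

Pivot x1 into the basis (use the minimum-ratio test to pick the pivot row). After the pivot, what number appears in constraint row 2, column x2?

3

Ratio test on column x1 — row 1: entry -2/9 ≤ 0; row 2: (19/3)/(5/3) = 19/5; row 3: entry -50/9 ≤ 0; row 4: (20/9)/(10/9) = 2. Minimum is 2 at row 4 (x3 leaves); pivot element 10/9.
Divide row 4 by 10/9; eliminate column x1 from the other rows.
Row 2 update in column x2: 16/3 − (5/3)·(7/5) = 3.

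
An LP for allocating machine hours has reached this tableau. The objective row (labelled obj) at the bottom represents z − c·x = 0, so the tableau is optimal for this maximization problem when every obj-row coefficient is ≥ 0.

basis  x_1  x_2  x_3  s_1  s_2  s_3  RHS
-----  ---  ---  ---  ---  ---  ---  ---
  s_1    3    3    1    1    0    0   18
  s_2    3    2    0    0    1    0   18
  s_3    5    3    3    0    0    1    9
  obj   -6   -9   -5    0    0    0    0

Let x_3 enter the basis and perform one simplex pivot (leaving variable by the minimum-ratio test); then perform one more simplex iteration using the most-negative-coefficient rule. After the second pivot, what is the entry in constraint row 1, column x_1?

-2

Ratio test on column x_3 — row 1: 18/1 = 18; row 2: entry 0 ≤ 0; row 3: 9/3 = 3. Minimum is 3 at row 3 (s_3 leaves); pivot element 3.
Divide row 3 by 3; eliminate column x_3 from the other rows.
Second iteration: most negative obj-row entry is -4 in column x_2, so x_2 enters.
Ratio test on column x_2 — row 1: 15/2 = 15/2; row 2: 18/2 = 9; row 3: 3/1 = 3. Minimum is 3 at row 3 (x_3 leaves); pivot element 1.
Divide row 3 by 1; eliminate column x_2 from the other rows.
After both pivots, the entry at constraint row 1, column x_1 is -2.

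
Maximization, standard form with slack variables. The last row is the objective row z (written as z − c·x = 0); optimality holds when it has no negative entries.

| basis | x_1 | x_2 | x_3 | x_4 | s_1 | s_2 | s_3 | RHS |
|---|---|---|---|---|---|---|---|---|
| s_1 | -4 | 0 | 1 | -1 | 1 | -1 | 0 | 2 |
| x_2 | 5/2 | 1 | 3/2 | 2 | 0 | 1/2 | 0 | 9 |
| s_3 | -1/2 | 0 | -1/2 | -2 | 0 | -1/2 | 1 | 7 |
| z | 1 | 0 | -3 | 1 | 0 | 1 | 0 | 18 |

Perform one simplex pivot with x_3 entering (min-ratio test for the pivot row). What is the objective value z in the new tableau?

Ratio test on column x_3 — row 1: 2/1 = 2; row 2: 9/(3/2) = 6; row 3: entry -1/2 ≤ 0. Minimum is 2 at row 1 (s_1 leaves); pivot element 1.
Pivot on row 1; the z-row RHS becomes 18 − (-3)·2 = 24.

24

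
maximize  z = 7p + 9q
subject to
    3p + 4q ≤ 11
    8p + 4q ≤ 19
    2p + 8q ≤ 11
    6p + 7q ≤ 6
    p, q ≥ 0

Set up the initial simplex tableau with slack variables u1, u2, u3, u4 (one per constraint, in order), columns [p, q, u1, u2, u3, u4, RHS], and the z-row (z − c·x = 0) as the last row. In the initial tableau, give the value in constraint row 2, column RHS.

The RHS of constraint 2 is b_2 = 19.

19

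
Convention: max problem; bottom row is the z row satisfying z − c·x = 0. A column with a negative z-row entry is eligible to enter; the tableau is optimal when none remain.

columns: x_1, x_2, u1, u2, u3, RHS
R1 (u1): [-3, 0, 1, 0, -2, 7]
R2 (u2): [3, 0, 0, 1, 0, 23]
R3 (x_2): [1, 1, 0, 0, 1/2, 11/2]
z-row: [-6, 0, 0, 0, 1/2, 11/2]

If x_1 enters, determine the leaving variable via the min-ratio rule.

x_2

Column x_1 entries and ratios — u1: -3 ≤ 0, skip; u2: 23/3 = 23/3; x_2: (11/2)/1 = 11/2.
Smallest ratio is 11/2 in the row of x_2, so x_2 leaves.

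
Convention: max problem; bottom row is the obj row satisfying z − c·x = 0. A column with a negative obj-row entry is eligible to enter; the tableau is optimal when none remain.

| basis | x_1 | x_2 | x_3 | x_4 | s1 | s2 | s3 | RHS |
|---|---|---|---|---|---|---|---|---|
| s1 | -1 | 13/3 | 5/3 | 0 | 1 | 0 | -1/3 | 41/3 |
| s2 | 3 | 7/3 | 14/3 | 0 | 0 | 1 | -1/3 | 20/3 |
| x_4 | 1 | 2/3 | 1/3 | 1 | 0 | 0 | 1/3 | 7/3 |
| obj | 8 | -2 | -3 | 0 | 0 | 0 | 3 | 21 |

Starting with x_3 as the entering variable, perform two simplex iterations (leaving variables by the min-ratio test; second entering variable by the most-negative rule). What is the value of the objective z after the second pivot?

187/7

Ratio test on column x_3 — row 1: (41/3)/(5/3) = 41/5; row 2: (20/3)/(14/3) = 10/7; row 3: (7/3)/(1/3) = 7. Minimum is 10/7 at row 2 (s2 leaves); pivot element 14/3.
Pivot on row 2; the obj-row RHS becomes 21 − (-3)·(10/7) = 177/7.
Next entering variable (most negative obj-row entry -1/2): x_2.
Ratio test on column x_2 — row 1: (79/7)/(7/2) = 158/49; row 2: (10/7)/(1/2) = 20/7; row 3: (13/7)/(1/2) = 26/7. Minimum is 20/7 at row 2 (x_3 leaves); pivot element 1/2.
After the second pivot the obj-row RHS is 177/7 − (-1/2)·(20/7) = 187/7.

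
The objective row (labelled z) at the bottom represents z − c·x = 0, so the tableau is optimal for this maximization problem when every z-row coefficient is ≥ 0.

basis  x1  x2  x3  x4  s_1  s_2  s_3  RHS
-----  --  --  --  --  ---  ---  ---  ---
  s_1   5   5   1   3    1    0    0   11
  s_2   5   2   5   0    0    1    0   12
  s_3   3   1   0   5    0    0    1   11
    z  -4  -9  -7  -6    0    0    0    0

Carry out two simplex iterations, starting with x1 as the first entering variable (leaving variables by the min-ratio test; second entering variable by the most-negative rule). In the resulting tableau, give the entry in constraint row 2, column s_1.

Ratio test on column x1 — row 1: 11/5 = 11/5; row 2: 12/5 = 12/5; row 3: 11/3 = 11/3. Minimum is 11/5 at row 1 (s_1 leaves); pivot element 5.
Divide row 1 by 5; eliminate column x1 from the other rows.
Second iteration: most negative z-row entry is -31/5 in column x3, so x3 enters.
Ratio test on column x3 — row 1: (11/5)/(1/5) = 11; row 2: 1/4 = 1/4; row 3: entry -3/5 ≤ 0. Minimum is 1/4 at row 2 (s_2 leaves); pivot element 4.
Divide row 2 by 4; eliminate column x3 from the other rows.
After both pivots, the entry at constraint row 2, column s_1 is -1/4.

-1/4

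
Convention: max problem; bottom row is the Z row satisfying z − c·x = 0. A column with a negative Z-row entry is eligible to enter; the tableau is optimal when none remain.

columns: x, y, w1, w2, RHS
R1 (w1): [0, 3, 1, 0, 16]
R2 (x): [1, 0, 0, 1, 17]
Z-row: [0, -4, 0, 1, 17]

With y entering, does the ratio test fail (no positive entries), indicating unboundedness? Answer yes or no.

no

Column y has positive entries in row(s) 1, so the ratio test bounds it — not unbounded.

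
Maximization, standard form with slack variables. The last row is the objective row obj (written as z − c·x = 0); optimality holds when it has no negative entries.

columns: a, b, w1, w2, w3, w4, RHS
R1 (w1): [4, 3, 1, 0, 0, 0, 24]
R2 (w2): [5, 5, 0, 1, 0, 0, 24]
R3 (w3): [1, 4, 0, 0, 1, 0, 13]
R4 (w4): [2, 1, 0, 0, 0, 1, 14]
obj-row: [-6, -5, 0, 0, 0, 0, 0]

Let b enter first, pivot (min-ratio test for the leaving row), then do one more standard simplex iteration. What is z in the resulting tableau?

391/15

Ratio test on column b — row 1: 24/3 = 8; row 2: 24/5 = 24/5; row 3: 13/4 = 13/4; row 4: 14/1 = 14. Minimum is 13/4 at row 3 (w3 leaves); pivot element 4.
Pivot on row 3; the obj-row RHS becomes 0 − (-5)·(13/4) = 65/4.
Next entering variable (most negative obj-row entry -19/4): a.
Ratio test on column a — row 1: (57/4)/(13/4) = 57/13; row 2: (31/4)/(15/4) = 31/15; row 3: (13/4)/(1/4) = 13; row 4: (43/4)/(7/4) = 43/7. Minimum is 31/15 at row 2 (w2 leaves); pivot element 15/4.
After the second pivot the obj-row RHS is 65/4 − (-19/4)·(31/15) = 391/15.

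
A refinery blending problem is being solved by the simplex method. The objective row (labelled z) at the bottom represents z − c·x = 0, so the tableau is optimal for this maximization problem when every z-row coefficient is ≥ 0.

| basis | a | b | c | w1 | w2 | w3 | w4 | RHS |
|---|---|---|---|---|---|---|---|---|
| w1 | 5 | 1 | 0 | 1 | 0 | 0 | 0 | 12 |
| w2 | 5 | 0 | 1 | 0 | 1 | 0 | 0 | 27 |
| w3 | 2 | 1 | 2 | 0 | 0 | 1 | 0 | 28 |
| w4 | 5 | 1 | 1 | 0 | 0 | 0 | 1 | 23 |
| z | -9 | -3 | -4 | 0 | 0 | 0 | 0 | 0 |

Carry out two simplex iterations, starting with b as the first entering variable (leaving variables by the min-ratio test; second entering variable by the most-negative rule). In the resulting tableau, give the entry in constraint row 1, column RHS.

Ratio test on column b — row 1: 12/1 = 12; row 2: entry 0 ≤ 0; row 3: 28/1 = 28; row 4: 23/1 = 23. Minimum is 12 at row 1 (w1 leaves); pivot element 1.
Divide row 1 by 1; eliminate column b from the other rows.
Second iteration: most negative z-row entry is -4 in column c, so c enters.
Ratio test on column c — row 1: entry 0 ≤ 0; row 2: 27/1 = 27; row 3: 16/2 = 8; row 4: 11/1 = 11. Minimum is 8 at row 3 (w3 leaves); pivot element 2.
Divide row 3 by 2; eliminate column c from the other rows.
After both pivots, the entry at constraint row 1, column RHS is 12.

12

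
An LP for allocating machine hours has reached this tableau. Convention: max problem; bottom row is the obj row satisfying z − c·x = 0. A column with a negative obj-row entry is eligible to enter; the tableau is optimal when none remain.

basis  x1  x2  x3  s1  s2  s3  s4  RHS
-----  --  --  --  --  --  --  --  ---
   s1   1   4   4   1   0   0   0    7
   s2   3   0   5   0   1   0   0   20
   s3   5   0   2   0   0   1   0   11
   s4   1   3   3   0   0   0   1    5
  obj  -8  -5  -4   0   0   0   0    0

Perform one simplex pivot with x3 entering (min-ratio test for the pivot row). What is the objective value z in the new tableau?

20/3

Ratio test on column x3 — row 1: 7/4 = 7/4; row 2: 20/5 = 4; row 3: 11/2 = 11/2; row 4: 5/3 = 5/3. Minimum is 5/3 at row 4 (s4 leaves); pivot element 3.
Pivot on row 4; the obj-row RHS becomes 0 − (-4)·(5/3) = 20/3.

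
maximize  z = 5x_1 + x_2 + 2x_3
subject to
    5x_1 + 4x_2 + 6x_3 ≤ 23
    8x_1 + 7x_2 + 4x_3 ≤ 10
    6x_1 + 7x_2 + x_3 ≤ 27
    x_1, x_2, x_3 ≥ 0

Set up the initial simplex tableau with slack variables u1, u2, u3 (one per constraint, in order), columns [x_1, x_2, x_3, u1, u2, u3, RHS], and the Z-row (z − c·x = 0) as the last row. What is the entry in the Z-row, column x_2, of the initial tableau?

-1

The Z-row carries the negated objective coefficients: the x_2 entry is -1.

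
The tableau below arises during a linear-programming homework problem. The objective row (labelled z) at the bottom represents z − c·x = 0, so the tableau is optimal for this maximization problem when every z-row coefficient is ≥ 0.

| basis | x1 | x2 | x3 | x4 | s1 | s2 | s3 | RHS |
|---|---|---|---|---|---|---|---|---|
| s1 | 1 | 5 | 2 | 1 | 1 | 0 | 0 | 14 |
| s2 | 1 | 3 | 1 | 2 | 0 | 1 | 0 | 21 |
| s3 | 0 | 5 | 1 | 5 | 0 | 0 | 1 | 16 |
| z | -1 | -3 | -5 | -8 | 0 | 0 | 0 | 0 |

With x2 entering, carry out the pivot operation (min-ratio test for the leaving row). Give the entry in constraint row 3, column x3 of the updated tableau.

-1

Ratio test on column x2 — row 1: 14/5 = 14/5; row 2: 21/3 = 7; row 3: 16/5 = 16/5. Minimum is 14/5 at row 1 (s1 leaves); pivot element 5.
Divide row 1 by 5; eliminate column x2 from the other rows.
Row 3 update in column x3: 1 − 5·(2/5) = -1.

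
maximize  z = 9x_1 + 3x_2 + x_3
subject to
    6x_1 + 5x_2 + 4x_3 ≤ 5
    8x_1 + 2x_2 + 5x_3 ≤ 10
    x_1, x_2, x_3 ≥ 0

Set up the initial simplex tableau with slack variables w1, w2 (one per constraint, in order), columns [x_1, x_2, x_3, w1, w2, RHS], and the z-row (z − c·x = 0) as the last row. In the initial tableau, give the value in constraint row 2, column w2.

Slack w2 belongs to constraint 2; its column is the unit vector e_2, so the entry in row 2 is 1.

1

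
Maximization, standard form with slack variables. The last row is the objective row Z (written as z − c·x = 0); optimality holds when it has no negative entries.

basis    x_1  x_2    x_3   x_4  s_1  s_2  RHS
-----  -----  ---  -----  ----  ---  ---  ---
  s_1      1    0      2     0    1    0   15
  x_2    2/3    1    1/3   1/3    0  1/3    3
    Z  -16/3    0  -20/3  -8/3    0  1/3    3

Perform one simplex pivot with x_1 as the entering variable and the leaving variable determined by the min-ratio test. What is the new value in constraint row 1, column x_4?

-1/2

Ratio test on column x_1 — row 1: 15/1 = 15; row 2: 3/(2/3) = 9/2. Minimum is 9/2 at row 2 (x_2 leaves); pivot element 2/3.
Divide row 2 by 2/3; eliminate column x_1 from the other rows.
Row 1 update in column x_4: 0 − 1·(1/2) = -1/2.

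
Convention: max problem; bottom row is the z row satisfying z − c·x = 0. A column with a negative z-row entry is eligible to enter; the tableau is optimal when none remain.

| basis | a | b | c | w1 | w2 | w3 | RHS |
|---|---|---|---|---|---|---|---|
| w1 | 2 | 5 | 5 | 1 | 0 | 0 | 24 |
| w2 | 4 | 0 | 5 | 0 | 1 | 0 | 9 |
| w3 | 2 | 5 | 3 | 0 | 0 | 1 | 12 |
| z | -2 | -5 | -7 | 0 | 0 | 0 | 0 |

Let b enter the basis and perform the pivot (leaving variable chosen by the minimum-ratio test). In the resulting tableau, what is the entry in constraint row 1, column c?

2

Ratio test on column b — row 1: 24/5 = 24/5; row 2: entry 0 ≤ 0; row 3: 12/5 = 12/5. Minimum is 12/5 at row 3 (w3 leaves); pivot element 5.
Divide row 3 by 5; eliminate column b from the other rows.
Row 1 update in column c: 5 − 5·(3/5) = 2.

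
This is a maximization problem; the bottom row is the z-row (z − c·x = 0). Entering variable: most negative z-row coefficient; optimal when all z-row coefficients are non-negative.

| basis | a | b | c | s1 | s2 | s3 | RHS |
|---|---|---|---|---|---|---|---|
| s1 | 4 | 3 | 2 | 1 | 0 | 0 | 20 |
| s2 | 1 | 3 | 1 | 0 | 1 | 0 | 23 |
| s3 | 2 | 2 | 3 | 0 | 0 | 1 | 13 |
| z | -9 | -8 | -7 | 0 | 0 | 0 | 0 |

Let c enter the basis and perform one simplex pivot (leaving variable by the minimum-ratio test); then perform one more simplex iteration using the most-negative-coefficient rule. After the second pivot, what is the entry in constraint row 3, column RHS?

3/2

Ratio test on column c — row 1: 20/2 = 10; row 2: 23/1 = 23; row 3: 13/3 = 13/3. Minimum is 13/3 at row 3 (s3 leaves); pivot element 3.
Divide row 3 by 3; eliminate column c from the other rows.
Second iteration: most negative z-row entry is -13/3 in column a, so a enters.
Ratio test on column a — row 1: (34/3)/(8/3) = 17/4; row 2: (56/3)/(1/3) = 56; row 3: (13/3)/(2/3) = 13/2. Minimum is 17/4 at row 1 (s1 leaves); pivot element 8/3.
Divide row 1 by 8/3; eliminate column a from the other rows.
After both pivots, the entry at constraint row 3, column RHS is 3/2.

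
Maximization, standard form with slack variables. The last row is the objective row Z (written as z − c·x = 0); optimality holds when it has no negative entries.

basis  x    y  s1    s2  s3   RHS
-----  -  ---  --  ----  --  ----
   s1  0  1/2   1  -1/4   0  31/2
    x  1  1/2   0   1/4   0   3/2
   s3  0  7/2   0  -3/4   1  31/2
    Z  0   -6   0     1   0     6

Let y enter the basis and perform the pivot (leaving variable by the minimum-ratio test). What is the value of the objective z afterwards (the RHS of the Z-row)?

Ratio test on column y — row 1: (31/2)/(1/2) = 31; row 2: (3/2)/(1/2) = 3; row 3: (31/2)/(7/2) = 31/7. Minimum is 3 at row 2 (x leaves); pivot element 1/2.
Pivot on row 2; the Z-row RHS becomes 6 − (-6)·3 = 24.

24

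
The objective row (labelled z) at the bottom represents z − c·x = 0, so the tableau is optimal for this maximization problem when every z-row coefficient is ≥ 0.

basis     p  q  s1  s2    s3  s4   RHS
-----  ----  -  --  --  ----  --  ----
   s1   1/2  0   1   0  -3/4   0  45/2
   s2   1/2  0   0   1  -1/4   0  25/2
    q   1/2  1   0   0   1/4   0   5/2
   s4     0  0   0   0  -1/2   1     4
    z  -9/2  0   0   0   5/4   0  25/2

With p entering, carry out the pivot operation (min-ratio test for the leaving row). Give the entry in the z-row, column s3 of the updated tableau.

Ratio test on column p — row 1: (45/2)/(1/2) = 45; row 2: (25/2)/(1/2) = 25; row 3: (5/2)/(1/2) = 5; row 4: entry 0 ≤ 0. Minimum is 5 at row 3 (q leaves); pivot element 1/2.
Divide row 3 by 1/2; eliminate column p from the other rows.
z-row update in column s3: 5/4 − (-9/2)·(1/2) = 7/2.

7/2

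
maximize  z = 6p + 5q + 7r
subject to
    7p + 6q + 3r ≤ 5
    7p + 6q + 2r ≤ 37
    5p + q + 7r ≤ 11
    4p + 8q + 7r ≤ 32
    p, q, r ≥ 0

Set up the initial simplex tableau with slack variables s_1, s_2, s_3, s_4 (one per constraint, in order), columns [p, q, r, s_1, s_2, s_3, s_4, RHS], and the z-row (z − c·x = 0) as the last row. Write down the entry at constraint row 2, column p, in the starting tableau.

Constraint 2 has coefficient 7 on p.

7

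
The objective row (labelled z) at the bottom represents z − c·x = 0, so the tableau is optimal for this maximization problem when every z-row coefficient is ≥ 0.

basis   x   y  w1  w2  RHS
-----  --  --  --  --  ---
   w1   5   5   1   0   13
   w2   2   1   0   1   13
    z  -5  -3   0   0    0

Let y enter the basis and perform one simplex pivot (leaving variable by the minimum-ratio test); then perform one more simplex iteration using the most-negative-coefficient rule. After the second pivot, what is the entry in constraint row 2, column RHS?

39/5

Ratio test on column y — row 1: 13/5 = 13/5; row 2: 13/1 = 13. Minimum is 13/5 at row 1 (w1 leaves); pivot element 5.
Divide row 1 by 5; eliminate column y from the other rows.
Second iteration: most negative z-row entry is -2 in column x, so x enters.
Ratio test on column x — row 1: (13/5)/1 = 13/5; row 2: (52/5)/1 = 52/5. Minimum is 13/5 at row 1 (y leaves); pivot element 1.
Divide row 1 by 1; eliminate column x from the other rows.
After both pivots, the entry at constraint row 2, column RHS is 39/5.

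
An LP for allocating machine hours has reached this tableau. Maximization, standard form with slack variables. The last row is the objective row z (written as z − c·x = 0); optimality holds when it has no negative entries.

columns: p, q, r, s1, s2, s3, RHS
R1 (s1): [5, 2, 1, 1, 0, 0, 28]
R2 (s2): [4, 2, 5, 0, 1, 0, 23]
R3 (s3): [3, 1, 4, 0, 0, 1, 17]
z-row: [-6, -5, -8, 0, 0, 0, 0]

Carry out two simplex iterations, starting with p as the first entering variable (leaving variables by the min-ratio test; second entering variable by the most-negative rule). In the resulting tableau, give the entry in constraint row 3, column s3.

5/17

Ratio test on column p — row 1: 28/5 = 28/5; row 2: 23/4 = 23/4; row 3: 17/3 = 17/3. Minimum is 28/5 at row 1 (s1 leaves); pivot element 5.
Divide row 1 by 5; eliminate column p from the other rows.
Second iteration: most negative z-row entry is -34/5 in column r, so r enters.
Ratio test on column r — row 1: (28/5)/(1/5) = 28; row 2: (3/5)/(21/5) = 1/7; row 3: (1/5)/(17/5) = 1/17. Minimum is 1/17 at row 3 (s3 leaves); pivot element 17/5.
Divide row 3 by 17/5; eliminate column r from the other rows.
After both pivots, the entry at constraint row 3, column s3 is 5/17.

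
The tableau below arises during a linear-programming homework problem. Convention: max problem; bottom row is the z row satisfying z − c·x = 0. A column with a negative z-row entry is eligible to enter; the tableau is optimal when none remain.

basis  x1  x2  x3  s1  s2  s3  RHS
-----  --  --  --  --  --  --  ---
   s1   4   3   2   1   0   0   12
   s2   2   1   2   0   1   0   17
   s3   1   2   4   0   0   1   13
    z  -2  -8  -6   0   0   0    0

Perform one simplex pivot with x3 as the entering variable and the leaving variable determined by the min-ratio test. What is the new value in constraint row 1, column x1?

7/2

Ratio test on column x3 — row 1: 12/2 = 6; row 2: 17/2 = 17/2; row 3: 13/4 = 13/4. Minimum is 13/4 at row 3 (s3 leaves); pivot element 4.
Divide row 3 by 4; eliminate column x3 from the other rows.
Row 1 update in column x1: 4 − 2·(1/4) = 7/2.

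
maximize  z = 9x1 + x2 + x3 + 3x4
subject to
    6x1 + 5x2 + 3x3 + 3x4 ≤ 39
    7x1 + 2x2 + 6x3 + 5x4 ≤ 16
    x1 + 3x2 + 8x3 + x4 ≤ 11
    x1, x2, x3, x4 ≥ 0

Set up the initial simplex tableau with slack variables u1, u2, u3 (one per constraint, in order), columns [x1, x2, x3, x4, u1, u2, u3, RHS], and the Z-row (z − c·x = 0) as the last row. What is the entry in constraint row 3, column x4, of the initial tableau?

1

Constraint 3 has coefficient 1 on x4.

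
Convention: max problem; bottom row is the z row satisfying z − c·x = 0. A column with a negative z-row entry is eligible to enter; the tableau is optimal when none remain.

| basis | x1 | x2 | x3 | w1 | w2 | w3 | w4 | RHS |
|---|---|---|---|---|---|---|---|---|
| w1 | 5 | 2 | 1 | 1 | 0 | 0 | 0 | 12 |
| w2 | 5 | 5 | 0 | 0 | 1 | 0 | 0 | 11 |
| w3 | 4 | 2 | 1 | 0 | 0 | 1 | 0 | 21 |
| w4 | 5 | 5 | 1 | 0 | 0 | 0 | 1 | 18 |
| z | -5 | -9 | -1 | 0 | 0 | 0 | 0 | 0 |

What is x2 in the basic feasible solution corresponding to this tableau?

x2 is not in the basis, so in the current basic feasible solution x2 = 0.

0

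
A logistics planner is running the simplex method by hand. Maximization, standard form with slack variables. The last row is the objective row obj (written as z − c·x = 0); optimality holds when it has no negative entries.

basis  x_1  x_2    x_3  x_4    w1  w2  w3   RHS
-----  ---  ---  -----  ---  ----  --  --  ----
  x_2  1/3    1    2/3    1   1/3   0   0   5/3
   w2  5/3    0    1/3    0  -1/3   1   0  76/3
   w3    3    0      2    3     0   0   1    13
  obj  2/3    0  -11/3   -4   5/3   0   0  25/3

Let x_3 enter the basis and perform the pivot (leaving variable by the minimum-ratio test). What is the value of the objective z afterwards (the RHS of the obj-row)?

35/2

Ratio test on column x_3 — row 1: (5/3)/(2/3) = 5/2; row 2: (76/3)/(1/3) = 76; row 3: 13/2 = 13/2. Minimum is 5/2 at row 1 (x_2 leaves); pivot element 2/3.
Pivot on row 1; the obj-row RHS becomes 25/3 − (-11/3)·(5/2) = 35/2.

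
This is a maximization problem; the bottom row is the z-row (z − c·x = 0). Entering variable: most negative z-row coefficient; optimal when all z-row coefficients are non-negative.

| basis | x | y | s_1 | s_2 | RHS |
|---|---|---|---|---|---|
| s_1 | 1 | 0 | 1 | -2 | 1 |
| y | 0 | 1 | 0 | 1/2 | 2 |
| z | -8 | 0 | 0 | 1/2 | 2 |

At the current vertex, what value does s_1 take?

s_1 is basic (row 1); its value is the RHS of that row, 1.

1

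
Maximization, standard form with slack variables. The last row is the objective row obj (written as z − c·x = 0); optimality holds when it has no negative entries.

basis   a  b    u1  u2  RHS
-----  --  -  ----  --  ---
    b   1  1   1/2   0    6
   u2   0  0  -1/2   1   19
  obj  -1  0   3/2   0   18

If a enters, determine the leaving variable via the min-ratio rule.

Column a entries and ratios — b: 6/1 = 6; u2: 0 ≤ 0, skip.
Smallest ratio is 6 in the row of b, so b leaves.

b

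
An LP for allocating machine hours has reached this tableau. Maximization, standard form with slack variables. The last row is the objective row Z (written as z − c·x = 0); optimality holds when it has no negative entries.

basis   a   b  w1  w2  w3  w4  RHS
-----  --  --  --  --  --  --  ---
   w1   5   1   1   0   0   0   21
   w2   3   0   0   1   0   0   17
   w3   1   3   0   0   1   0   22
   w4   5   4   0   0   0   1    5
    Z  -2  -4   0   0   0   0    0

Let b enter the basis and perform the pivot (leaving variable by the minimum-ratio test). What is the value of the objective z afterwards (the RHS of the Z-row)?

Ratio test on column b — row 1: 21/1 = 21; row 2: entry 0 ≤ 0; row 3: 22/3 = 22/3; row 4: 5/4 = 5/4. Minimum is 5/4 at row 4 (w4 leaves); pivot element 4.
Pivot on row 4; the Z-row RHS becomes 0 − (-4)·(5/4) = 5.

5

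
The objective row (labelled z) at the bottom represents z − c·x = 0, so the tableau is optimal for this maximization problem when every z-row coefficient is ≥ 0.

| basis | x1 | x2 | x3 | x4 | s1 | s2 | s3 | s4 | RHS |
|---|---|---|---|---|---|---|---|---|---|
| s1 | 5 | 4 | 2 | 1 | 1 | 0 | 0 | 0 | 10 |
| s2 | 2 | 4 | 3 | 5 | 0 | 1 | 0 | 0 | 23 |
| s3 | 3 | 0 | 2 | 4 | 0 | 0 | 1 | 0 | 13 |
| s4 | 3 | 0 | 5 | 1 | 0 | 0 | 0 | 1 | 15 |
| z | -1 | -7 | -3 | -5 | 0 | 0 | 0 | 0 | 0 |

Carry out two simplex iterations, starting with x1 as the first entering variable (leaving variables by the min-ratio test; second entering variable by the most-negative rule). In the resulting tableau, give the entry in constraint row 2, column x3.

1

Ratio test on column x1 — row 1: 10/5 = 2; row 2: 23/2 = 23/2; row 3: 13/3 = 13/3; row 4: 15/3 = 5. Minimum is 2 at row 1 (s1 leaves); pivot element 5.
Divide row 1 by 5; eliminate column x1 from the other rows.
Second iteration: most negative z-row entry is -31/5 in column x2, so x2 enters.
Ratio test on column x2 — row 1: 2/(4/5) = 5/2; row 2: 19/(12/5) = 95/12; row 3: entry -12/5 ≤ 0; row 4: entry -12/5 ≤ 0. Minimum is 5/2 at row 1 (x1 leaves); pivot element 4/5.
Divide row 1 by 4/5; eliminate column x2 from the other rows.
After both pivots, the entry at constraint row 2, column x3 is 1.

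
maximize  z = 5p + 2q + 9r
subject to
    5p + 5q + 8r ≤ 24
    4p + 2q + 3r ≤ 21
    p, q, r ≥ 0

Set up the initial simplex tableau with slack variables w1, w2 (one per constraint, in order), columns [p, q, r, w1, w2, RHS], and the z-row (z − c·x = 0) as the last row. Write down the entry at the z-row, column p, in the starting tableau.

The z-row carries the negated objective coefficients: the p entry is -5.

-5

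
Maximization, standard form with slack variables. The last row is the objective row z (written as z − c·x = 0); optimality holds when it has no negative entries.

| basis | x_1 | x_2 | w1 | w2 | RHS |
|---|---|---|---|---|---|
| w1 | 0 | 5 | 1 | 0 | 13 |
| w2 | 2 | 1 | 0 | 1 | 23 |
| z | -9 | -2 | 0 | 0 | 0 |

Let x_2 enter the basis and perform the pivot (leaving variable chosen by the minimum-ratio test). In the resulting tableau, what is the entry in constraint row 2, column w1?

Ratio test on column x_2 — row 1: 13/5 = 13/5; row 2: 23/1 = 23. Minimum is 13/5 at row 1 (w1 leaves); pivot element 5.
Divide row 1 by 5; eliminate column x_2 from the other rows.
Row 2 update in column w1: 0 − 1·(1/5) = -1/5.

-1/5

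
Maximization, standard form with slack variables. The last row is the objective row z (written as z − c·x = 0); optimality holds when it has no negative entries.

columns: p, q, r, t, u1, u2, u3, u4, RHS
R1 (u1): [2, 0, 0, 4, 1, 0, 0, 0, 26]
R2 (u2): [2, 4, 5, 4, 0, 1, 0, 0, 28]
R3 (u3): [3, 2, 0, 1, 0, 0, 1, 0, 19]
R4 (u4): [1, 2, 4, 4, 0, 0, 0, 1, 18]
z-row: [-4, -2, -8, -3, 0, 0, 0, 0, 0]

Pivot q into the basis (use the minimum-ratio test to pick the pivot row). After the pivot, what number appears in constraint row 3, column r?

-5/2

Ratio test on column q — row 1: entry 0 ≤ 0; row 2: 28/4 = 7; row 3: 19/2 = 19/2; row 4: 18/2 = 9. Minimum is 7 at row 2 (u2 leaves); pivot element 4.
Divide row 2 by 4; eliminate column q from the other rows.
Row 3 update in column r: 0 − 2·(5/4) = -5/2.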